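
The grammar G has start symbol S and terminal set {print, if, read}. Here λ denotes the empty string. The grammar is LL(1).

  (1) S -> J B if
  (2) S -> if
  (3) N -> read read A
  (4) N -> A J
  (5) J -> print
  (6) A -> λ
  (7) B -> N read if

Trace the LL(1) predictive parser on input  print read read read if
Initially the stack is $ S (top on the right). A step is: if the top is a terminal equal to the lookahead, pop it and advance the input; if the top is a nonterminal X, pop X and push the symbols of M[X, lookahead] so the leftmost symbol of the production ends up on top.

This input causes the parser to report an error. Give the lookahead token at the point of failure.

      Stack                     Input                      Action
   1  $ S                       print read read read if $  expand S -> J B if
   2  $ if B J                  print read read read if $  expand J -> print
   3  $ if B print              print read read read if $  match print
   4  $ if B                    read read read if $        expand B -> N read if
   5  $ if if read N            read read read if $        expand N -> read read A
   6  $ if if read A read read  read read read if $        match read
   7  $ if if read A read       read read if $             match read
   8  $ if if read A            read if $                  expand A -> λ
   9  $ if if read              read if $                  match read
  10  $ if if                   if $                       match if
  11  $ if                      $                          error: top is terminal if but lookahead is $

$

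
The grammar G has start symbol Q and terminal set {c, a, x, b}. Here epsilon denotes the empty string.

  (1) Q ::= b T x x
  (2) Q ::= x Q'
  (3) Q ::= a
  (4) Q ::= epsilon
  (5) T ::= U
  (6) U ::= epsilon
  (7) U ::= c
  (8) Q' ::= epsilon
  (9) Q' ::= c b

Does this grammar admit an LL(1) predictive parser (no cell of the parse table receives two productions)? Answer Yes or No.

FIRST(Q) = {epsilon, a, b, x}
FIRST(T) = {epsilon, c}
FIRST(U) = {epsilon, c}
FIRST(Q') = {epsilon, c}
FOLLOW(Q) = {$}
FOLLOW(T) = {x}
FOLLOW(U) = {x}
FOLLOW(Q') = {$}
Each cell of M receives at most one production.

Yes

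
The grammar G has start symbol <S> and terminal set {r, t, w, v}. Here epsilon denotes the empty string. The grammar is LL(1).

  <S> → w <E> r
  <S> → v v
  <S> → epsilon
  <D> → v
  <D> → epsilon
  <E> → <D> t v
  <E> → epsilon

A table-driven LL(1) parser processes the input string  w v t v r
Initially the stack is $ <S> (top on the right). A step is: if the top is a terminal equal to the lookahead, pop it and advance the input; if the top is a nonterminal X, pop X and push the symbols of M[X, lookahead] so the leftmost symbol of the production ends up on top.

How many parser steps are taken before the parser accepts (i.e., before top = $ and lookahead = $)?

step 1: stack=$ <S>  input=w v t v r $  — expand <S> → w <E> r
step 2: stack=$ r <E> w  input=w v t v r $  — match w
step 3: stack=$ r <E>  input=v t v r $  — expand <E> → <D> t v
step 4: stack=$ r v t <D>  input=v t v r $  — expand <D> → v
step 5: stack=$ r v t v  input=v t v r $  — match v
step 6: stack=$ r v t  input=t v r $  — match t
step 7: stack=$ r v  input=v r $  — match v
step 8: stack=$ r  input=r $  — match r
Accept reached after 8 steps.

8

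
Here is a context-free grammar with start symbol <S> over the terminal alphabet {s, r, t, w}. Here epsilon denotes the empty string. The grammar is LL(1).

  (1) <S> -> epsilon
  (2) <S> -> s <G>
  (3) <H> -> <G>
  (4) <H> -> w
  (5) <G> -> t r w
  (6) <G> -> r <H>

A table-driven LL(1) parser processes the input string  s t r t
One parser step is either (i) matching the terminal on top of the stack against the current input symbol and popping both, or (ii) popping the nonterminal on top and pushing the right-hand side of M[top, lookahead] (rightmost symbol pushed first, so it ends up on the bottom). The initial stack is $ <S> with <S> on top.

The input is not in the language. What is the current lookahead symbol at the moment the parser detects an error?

t

step 1: stack=$ <S>  input=s t r t $  — expand <S> -> s <G>
step 2: stack=$ <G> s  input=s t r t $  — match s
step 3: stack=$ <G>  input=t r t $  — expand <G> -> t r w
step 4: stack=$ w r t  input=t r t $  — match t
step 5: stack=$ w r  input=r t $  — match r
step 6: stack=$ w  input=t $  — error: top is terminal w but lookahead is t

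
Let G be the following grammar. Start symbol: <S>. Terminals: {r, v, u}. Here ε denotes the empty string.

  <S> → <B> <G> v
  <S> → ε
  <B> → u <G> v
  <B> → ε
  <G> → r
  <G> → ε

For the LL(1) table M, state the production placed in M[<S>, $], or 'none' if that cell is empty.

FIRST(<B>) = {ε, u}
FIRST(<G>) = {ε, r}
FIRST(<S>) = {ε, r, u, v}  (via <B> <G> v)
FOLLOW(<S>) includes $ since <S> is the start symbol.
FOLLOW(<S>): <S> appears on no right-hand side. Thus FOLLOW(<S>) = {$}.
For <S> → <B> <G> v: FIRST(<B> <G> v) = {r, u, v}, so it goes in M[<S>, t] for t ∈ {r, u, v}.
For <S> → ε: FIRST(ε) = {ε}, so it goes in M[<S>, t] for t ∈ {}; since ε ∈ FIRST, also for every t ∈ FOLLOW(<S>) = {$}.

<S> → ε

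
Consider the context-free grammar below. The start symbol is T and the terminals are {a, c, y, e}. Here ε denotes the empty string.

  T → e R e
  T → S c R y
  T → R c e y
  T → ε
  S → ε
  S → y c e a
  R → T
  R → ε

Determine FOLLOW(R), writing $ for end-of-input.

{c, e, y}

FIRST(S) = {ε, y}
FIRST(T) = {ε, c, e, y}  (via S c R y, R c e y)
FIRST(R) = {ε, c, e, y}  (via T)
FOLLOW(T) includes $ since T is the start symbol.
FOLLOW(S): in T→S c R y, S is followed by c R y with FIRST {c}. Thus FOLLOW(S) = {c}.
FOLLOW(R): in T→e R e, R is followed by e with FIRST {e}; in T→S c R y, R is followed by y with FIRST {y}; in T→R c e y, R is followed by c e y with FIRST {c}. Thus FOLLOW(R) = {c, e, y}.
FOLLOW(T): in R→T, the suffix after T is empty, so FOLLOW(T) ⊇ FOLLOW(R) = {c, e, y}. Thus FOLLOW(T) = {$, c, e, y}.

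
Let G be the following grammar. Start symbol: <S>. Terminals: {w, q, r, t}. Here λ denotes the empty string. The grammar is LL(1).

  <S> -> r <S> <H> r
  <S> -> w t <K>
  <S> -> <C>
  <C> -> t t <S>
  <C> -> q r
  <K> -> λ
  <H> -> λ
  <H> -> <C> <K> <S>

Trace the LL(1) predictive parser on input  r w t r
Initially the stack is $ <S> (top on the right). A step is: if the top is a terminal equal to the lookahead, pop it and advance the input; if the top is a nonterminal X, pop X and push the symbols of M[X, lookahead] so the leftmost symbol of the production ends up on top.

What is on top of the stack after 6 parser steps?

<H>

step 1: stack=$ <S>  input=r w t r $  — expand <S> -> r <S> <H> r
step 2: stack=$ r <H> <S> r  input=r w t r $  — match r
step 3: stack=$ r <H> <S>  input=w t r $  — expand <S> -> w t <K>
step 4: stack=$ r <H> <K> t w  input=w t r $  — match w
step 5: stack=$ r <H> <K> t  input=t r $  — match t
step 6: stack=$ r <H> <K>  input=r $  — expand <K> -> λ
Stack after step 6: $ r <H> (top = <H>).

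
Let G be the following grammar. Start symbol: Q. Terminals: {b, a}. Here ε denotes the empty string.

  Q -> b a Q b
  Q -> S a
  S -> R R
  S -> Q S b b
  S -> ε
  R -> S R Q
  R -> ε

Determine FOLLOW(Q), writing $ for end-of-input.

{$, a, b}

FIRST(Q): from Q->b a Q b we get {b}; from Q->S a we get {a, b}. So FIRST(Q) = {a, b}.
FIRST(S): from S->R R we get {ε, a, b}; from S->Q S b b we get {a, b}; from S->ε we get {ε}. So FIRST(S) = {ε, a, b}.
FIRST(R): from R->S R Q we get {a, b}; from R->ε we get {ε}. So FIRST(R) = {ε, a, b}.
FOLLOW(Q) includes $ since Q is the start symbol.
FOLLOW(S): in Q->S a, S is followed by a with FIRST {a}; in S->Q S b b, S is followed by b b with FIRST {b}; in R->S R Q, S is followed by R Q with FIRST {a, b}. Thus FOLLOW(S) = {a, b}.
FOLLOW(R): in S->R R (occurrence 1), R is followed by R with FIRST {ε, a, b}; in S->R R (occurrence 1), the suffix after R is nullable, so FOLLOW(R) ⊇ FOLLOW(S) = {a, b}; in S->R R (occurrence 2), the suffix after R is empty, so FOLLOW(R) ⊇ FOLLOW(S) = {a, b}; in R->S R Q, R is followed by Q with FIRST {a, b}. Thus FOLLOW(R) = {a, b}.
FOLLOW(Q): in Q->b a Q b, Q is followed by b with FIRST {b}; in S->Q S b b, Q is followed by S b b with FIRST {a, b}; in R->S R Q, the suffix after Q is empty, so FOLLOW(Q) ⊇ FOLLOW(R) = {a, b}. Thus FOLLOW(Q) = {$, a, b}.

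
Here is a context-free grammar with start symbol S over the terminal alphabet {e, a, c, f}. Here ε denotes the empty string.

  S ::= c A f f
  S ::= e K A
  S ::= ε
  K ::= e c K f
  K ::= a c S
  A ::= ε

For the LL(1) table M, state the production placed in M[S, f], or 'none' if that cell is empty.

S ::= ε

FIRST(S) = {ε, c, e}
FIRST(K) = {a, e}
FIRST(A) = {ε}
FOLLOW(S) includes $ since S is the start symbol.
FOLLOW(S): in K::=a c S, the suffix after S is empty, so FOLLOW(S) ⊇ FOLLOW(K) = {$, f}. Thus FOLLOW(S) = {$, f}.
FOLLOW(K): in S::=e K A, K is followed by A with FIRST {ε}; in S::=e K A, the suffix after K is nullable, so FOLLOW(K) ⊇ FOLLOW(S) = {$, f}; in K::=e c K f, K is followed by f with FIRST {f}. Thus FOLLOW(K) = {$, f}.
For S ::= c A f f: FIRST(c A f f) = {c}, so it goes in M[S, t] for t ∈ {c}.
For S ::= e K A: FIRST(e K A) = {e}, so it goes in M[S, t] for t ∈ {e}.
For S ::= ε: FIRST(ε) = {ε}, so it goes in M[S, t] for t ∈ {}; since ε ∈ FIRST, also for every t ∈ FOLLOW(S) = {$, f}.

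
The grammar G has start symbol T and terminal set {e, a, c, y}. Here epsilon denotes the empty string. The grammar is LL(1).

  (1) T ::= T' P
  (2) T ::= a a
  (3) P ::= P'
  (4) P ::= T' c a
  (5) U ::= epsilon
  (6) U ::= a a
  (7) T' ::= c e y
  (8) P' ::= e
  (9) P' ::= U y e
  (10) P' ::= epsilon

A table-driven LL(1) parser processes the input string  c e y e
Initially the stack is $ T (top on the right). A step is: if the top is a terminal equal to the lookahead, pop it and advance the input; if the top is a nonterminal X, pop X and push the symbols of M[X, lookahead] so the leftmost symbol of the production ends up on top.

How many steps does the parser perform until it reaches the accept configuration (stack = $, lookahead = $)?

8

step 1: stack=$ T  input=c e y e $  — expand T ::= T' P
step 2: stack=$ P T'  input=c e y e $  — expand T' ::= c e y
step 3: stack=$ P y e c  input=c e y e $  — match c
step 4: stack=$ P y e  input=e y e $  — match e
step 5: stack=$ P y  input=y e $  — match y
step 6: stack=$ P  input=e $  — expand P ::= P'
step 7: stack=$ P'  input=e $  — expand P' ::= e
step 8: stack=$ e  input=e $  — match e
Accept reached after 8 steps.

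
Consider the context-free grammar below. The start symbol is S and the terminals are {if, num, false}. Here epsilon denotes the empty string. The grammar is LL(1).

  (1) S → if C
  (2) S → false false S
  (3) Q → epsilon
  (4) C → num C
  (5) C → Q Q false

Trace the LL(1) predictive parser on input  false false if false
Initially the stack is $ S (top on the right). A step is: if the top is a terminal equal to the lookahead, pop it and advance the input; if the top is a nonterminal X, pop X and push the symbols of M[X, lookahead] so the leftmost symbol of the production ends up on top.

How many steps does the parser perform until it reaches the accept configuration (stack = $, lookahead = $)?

step 1: stack=$ S  input=false false if false $  — expand S → false false S
step 2: stack=$ S false false  input=false false if false $  — match false
step 3: stack=$ S false  input=false if false $  — match false
step 4: stack=$ S  input=if false $  — expand S → if C
step 5: stack=$ C if  input=if false $  — match if
step 6: stack=$ C  input=false $  — expand C → Q Q false
step 7: stack=$ false Q Q  input=false $  — expand Q → epsilon
step 8: stack=$ false Q  input=false $  — expand Q → epsilon
step 9: stack=$ false  input=false $  — match false
Accept reached after 9 steps.

9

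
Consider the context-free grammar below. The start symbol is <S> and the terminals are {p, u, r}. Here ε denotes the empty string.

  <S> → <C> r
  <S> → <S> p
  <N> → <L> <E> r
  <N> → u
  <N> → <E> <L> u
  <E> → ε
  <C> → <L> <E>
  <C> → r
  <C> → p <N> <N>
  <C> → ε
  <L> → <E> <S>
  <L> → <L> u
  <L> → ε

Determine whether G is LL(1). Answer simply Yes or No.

No

FIRST(<S>) = {p, r, u}
FIRST(<N>) = {p, r, u}
FIRST(<E>) = {ε}
FIRST(<C>) = {ε, p, r, u}
FIRST(<L>) = {ε, p, r, u}
FOLLOW(<S>) = {$, p, r, u}
FOLLOW(<N>) = {p, r, u}
FOLLOW(<E>) = {p, r, u}
FOLLOW(<C>) = {r}
FOLLOW(<L>) = {r, u}
Cell M[<C>, p] receives both <C> → <L> <E> and <C> → p <N> <N> — the grammar is not LL(1).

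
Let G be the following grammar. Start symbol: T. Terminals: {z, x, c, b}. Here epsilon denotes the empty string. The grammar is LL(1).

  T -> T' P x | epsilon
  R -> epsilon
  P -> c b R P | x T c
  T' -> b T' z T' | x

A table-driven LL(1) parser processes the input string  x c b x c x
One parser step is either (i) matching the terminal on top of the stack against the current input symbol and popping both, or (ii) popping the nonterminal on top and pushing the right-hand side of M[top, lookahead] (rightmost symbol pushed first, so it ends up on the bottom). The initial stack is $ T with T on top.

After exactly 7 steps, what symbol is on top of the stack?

     Stack        Input          Action
  1  $ T          x c b x c x $  expand T -> T' P x
  2  $ x P T'     x c b x c x $  expand T' -> x
  3  $ x P x      x c b x c x $  match x
  4  $ x P        c b x c x $    expand P -> c b R P
  5  $ x P R b c  c b x c x $    match c
  6  $ x P R b    b x c x $      match b
  7  $ x P R      x c x $        expand R -> epsilon
Stack after step 7: $ x P (top = P).

P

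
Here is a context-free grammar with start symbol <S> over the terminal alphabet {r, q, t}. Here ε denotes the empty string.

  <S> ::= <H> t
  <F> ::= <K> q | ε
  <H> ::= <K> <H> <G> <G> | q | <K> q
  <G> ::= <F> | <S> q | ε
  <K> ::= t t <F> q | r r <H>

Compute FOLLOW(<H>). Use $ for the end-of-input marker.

{q, r, t}

FIRST(<K>) = {r, t}
FIRST(<F>) = {ε, r, t}  (via <K> q)
FIRST(<H>) = {q, r, t}  (via <K> <H> <G> <G>, <K> q)
FIRST(<S>) = {q, r, t}  (via <H> t)
FIRST(<G>) = {ε, q, r, t}  (via <F>, <S> q)
FOLLOW(<S>) includes $ since <S> is the start symbol.
FOLLOW(<S>): in <G>::=<S> q, <S> is followed by q with FIRST {q}. Thus FOLLOW(<S>) = {$, q}.
FOLLOW(<K>): in <F>::=<K> q, <K> is followed by q with FIRST {q}; in <H>::=<K> <H> <G> <G>, <K> is followed by <H> <G> <G> with FIRST {q, r, t}; in <H>::=<K> q, <K> is followed by q with FIRST {q}. Thus FOLLOW(<K>) = {q, r, t}.
FOLLOW(<H>): in <S>::=<H> t, <H> is followed by t with FIRST {t}; in <H>::=<K> <H> <G> <G>, <H> is followed by <G> <G> with FIRST {ε, q, r, t}; in <H>::=<K> <H> <G> <G>, the suffix after <H> is nullable (adds nothing new); in <K>::=r r <H>, the suffix after <H> is empty, so FOLLOW(<H>) ⊇ FOLLOW(<K>) = {q, r, t}. Thus FOLLOW(<H>) = {q, r, t}.
FOLLOW(<G>): in <H>::=<K> <H> <G> <G> (occurrence 1), <G> is followed by <G> with FIRST {ε, q, r, t}; in <H>::=<K> <H> <G> <G> (occurrence 1), the suffix after <G> is nullable, so FOLLOW(<G>) ⊇ FOLLOW(<H>) = {q, r, t}; in <H>::=<K> <H> <G> <G> (occurrence 2), the suffix after <G> is empty, so FOLLOW(<G>) ⊇ FOLLOW(<H>) = {q, r, t}. Thus FOLLOW(<G>) = {q, r, t}.
FOLLOW(<F>): in <G>::=<F>, the suffix after <F> is empty, so FOLLOW(<F>) ⊇ FOLLOW(<G>) = {q, r, t}; in <K>::=t t <F> q, <F> is followed by q with FIRST {q}. Thus FOLLOW(<F>) = {q, r, t}.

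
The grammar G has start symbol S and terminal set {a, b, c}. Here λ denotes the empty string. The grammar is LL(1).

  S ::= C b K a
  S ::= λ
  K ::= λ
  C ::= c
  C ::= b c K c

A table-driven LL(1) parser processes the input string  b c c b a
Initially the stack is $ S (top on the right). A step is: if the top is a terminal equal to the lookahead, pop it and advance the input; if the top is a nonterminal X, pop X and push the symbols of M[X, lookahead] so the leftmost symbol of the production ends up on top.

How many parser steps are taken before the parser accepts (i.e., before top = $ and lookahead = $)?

step 1: stack=$ S  input=b c c b a $  — expand S ::= C b K a
step 2: stack=$ a K b C  input=b c c b a $  — expand C ::= b c K c
step 3: stack=$ a K b c K c b  input=b c c b a $  — match b
step 4: stack=$ a K b c K c  input=c c b a $  — match c
step 5: stack=$ a K b c K  input=c b a $  — expand K ::= λ
step 6: stack=$ a K b c  input=c b a $  — match c
step 7: stack=$ a K b  input=b a $  — match b
step 8: stack=$ a K  input=a $  — expand K ::= λ
step 9: stack=$ a  input=a $  — match a
Accept reached after 9 steps.

9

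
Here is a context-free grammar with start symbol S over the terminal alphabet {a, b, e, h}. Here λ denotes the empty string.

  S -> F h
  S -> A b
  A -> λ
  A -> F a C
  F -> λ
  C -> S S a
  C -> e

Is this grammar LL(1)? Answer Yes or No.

FIRST(S) = {a, b, h}
FIRST(A) = {λ, a}
FIRST(F) = {λ}
FIRST(C) = {a, b, e, h}
FOLLOW(S) = {$, a, b, h}
FOLLOW(A) = {b}
FOLLOW(F) = {a, h}
FOLLOW(C) = {b}
Each cell of M receives at most one production.

Yes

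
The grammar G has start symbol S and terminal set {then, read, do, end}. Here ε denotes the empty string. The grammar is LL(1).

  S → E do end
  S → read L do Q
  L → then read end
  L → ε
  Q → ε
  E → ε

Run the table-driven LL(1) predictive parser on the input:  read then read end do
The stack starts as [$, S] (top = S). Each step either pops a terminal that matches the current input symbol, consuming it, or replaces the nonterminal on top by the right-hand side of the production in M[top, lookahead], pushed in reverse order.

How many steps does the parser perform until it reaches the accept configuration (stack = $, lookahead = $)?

step 1: stack=$ S  input=read then read end do $  — expand S → read L do Q
step 2: stack=$ Q do L read  input=read then read end do $  — match read
step 3: stack=$ Q do L  input=then read end do $  — expand L → then read end
step 4: stack=$ Q do end read then  input=then read end do $  — match then
step 5: stack=$ Q do end read  input=read end do $  — match read
step 6: stack=$ Q do end  input=end do $  — match end
step 7: stack=$ Q do  input=do $  — match do
step 8: stack=$ Q  input=$  — expand Q → ε
Accept reached after 8 steps.

8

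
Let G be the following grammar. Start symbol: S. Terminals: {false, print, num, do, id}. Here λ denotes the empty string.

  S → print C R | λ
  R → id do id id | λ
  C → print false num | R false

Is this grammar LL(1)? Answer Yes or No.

FIRST(S) = {λ, print}
FIRST(R) = {λ, id}
FIRST(C) = {false, id, print}
FOLLOW(S) = {$}
FOLLOW(R) = {$, false}
FOLLOW(C) = {$, id}
Each cell of M receives at most one production.

Yes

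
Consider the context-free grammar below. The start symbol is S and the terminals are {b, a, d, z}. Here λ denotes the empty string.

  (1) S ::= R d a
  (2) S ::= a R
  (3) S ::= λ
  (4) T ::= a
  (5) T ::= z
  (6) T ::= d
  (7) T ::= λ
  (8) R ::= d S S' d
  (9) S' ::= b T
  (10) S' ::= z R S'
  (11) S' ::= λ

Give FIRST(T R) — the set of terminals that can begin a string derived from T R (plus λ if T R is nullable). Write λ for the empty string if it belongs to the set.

FIRST(T): from T::=a we get {a}; from T::=z we get {z}; from T::=d we get {d}; from T::=λ we get {λ}. So FIRST(T) = {λ, a, d, z}.
FIRST(R): from R::=d S S' d we get {d}. So FIRST(R) = {d}.
FIRST(S'): from S'::=b T we get {b}; from S'::=z R S' we get {z}; from S'::=λ we get {λ}. So FIRST(S') = {λ, b, z}.
FIRST(S): from S::=R d a we get {d}; from S::=a R we get {a}; from S::=λ we get {λ}. So FIRST(S) = {λ, a, d}.
FIRST(T R): take FIRST of each symbol in turn, carrying on past any symbol whose FIRST contains λ; result {a, d, z}.

{a, d, z}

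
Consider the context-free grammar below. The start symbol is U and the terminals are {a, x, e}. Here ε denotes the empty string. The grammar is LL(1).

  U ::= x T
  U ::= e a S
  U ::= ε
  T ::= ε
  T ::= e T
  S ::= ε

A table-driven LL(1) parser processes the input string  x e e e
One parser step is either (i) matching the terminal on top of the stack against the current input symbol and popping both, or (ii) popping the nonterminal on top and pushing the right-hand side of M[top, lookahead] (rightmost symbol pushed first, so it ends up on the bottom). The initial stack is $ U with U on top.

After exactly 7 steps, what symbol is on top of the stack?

e

     Stack  Input      Action
  1  $ U    x e e e $  expand U ::= x T
  2  $ T x  x e e e $  match x
  3  $ T    e e e $    expand T ::= e T
  4  $ T e  e e e $    match e
  5  $ T    e e $      expand T ::= e T
  6  $ T e  e e $      match e
  7  $ T    e $        expand T ::= e T
Stack after step 7: $ T e (top = e).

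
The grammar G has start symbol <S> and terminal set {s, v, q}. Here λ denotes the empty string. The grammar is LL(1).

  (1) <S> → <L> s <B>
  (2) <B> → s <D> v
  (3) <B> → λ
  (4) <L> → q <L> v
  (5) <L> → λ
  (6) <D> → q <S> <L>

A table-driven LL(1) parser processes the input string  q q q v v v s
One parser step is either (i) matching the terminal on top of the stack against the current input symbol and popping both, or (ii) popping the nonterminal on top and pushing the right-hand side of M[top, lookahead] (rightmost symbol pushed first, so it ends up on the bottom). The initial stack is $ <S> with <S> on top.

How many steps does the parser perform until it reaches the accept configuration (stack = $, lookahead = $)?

13

      Stack                Input            Action
   1  $ <S>                q q q v v v s $  expand <S> → <L> s <B>
   2  $ <B> s <L>          q q q v v v s $  expand <L> → q <L> v
   3  $ <B> s v <L> q      q q q v v v s $  match q
   4  $ <B> s v <L>        q q v v v s $    expand <L> → q <L> v
   5  $ <B> s v v <L> q    q q v v v s $    match q
   6  $ <B> s v v <L>      q v v v s $      expand <L> → q <L> v
   7  $ <B> s v v v <L> q  q v v v s $      match q
   8  $ <B> s v v v <L>    v v v s $        expand <L> → λ
   9  $ <B> s v v v        v v v s $        match v
  10  $ <B> s v v          v v s $          match v
  11  $ <B> s v            v s $            match v
  12  $ <B> s              s $              match s
  13  $ <B>                $                expand <B> → λ
Accept reached after 13 steps.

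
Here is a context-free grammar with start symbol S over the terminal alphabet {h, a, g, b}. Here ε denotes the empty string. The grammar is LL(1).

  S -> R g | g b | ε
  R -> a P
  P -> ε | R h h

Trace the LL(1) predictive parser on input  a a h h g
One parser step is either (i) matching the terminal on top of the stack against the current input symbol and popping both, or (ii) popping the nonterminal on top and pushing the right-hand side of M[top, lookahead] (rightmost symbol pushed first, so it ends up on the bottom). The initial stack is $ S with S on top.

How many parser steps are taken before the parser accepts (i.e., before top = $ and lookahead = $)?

10

step 1: stack=$ S  input=a a h h g $  — expand S -> R g
step 2: stack=$ g R  input=a a h h g $  — expand R -> a P
step 3: stack=$ g P a  input=a a h h g $  — match a
step 4: stack=$ g P  input=a h h g $  — expand P -> R h h
step 5: stack=$ g h h R  input=a h h g $  — expand R -> a P
step 6: stack=$ g h h P a  input=a h h g $  — match a
step 7: stack=$ g h h P  input=h h g $  — expand P -> ε
step 8: stack=$ g h h  input=h h g $  — match h
step 9: stack=$ g h  input=h g $  — match h
step 10: stack=$ g  input=g $  — match g
Accept reached after 10 steps.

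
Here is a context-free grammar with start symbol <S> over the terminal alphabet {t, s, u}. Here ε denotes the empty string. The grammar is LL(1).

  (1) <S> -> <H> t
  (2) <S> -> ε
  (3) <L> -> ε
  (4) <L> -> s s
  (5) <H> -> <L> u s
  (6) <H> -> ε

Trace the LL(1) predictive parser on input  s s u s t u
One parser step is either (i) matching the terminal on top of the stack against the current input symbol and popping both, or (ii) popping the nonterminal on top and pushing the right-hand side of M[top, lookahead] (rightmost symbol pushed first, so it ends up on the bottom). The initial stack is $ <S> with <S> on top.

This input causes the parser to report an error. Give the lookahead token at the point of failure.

step 1: stack=$ <S>  input=s s u s t u $  — expand <S> -> <H> t
step 2: stack=$ t <H>  input=s s u s t u $  — expand <H> -> <L> u s
step 3: stack=$ t s u <L>  input=s s u s t u $  — expand <L> -> s s
step 4: stack=$ t s u s s  input=s s u s t u $  — match s
step 5: stack=$ t s u s  input=s u s t u $  — match s
step 6: stack=$ t s u  input=u s t u $  — match u
step 7: stack=$ t s  input=s t u $  — match s
step 8: stack=$ t  input=t u $  — match t
step 9: stack=$  input=u $  — error: stack empty but input remains

u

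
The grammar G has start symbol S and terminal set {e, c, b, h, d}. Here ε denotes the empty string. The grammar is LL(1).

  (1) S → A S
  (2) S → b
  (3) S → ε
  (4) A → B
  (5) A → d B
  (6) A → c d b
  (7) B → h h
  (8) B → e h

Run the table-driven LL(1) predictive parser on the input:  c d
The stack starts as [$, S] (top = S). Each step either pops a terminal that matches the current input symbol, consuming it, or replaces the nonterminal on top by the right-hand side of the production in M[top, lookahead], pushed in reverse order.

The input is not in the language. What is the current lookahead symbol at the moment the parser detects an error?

     Stack      Input  Action
  1  $ S        c d $  expand S → A S
  2  $ S A      c d $  expand A → c d b
  3  $ S b d c  c d $  match c
  4  $ S b d    d $    match d
  5  $ S b      $      error: top is terminal b but lookahead is $

$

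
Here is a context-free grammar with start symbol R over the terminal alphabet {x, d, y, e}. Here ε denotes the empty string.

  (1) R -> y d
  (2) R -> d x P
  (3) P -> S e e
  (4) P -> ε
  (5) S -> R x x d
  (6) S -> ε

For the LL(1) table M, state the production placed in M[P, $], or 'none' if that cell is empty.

FIRST(R): from R->y d we get {y}; from R->d x P we get {d}. So FIRST(R) = {d, y}.
FIRST(S): from S->R x x d we get {d, y}; from S->ε we get {ε}. So FIRST(S) = {ε, d, y}.
FIRST(P): from P->S e e we get {d, e, y}; from P->ε we get {ε}. So FIRST(P) = {ε, d, e, y}.
FOLLOW(R) includes $ since R is the start symbol.
FOLLOW(R): in S->R x x d, R is followed by x x d with FIRST {x}. Thus FOLLOW(R) = {$, x}.
FOLLOW(P): in R->d x P, the suffix after P is empty, so FOLLOW(P) ⊇ FOLLOW(R) = {$, x}. Thus FOLLOW(P) = {$, x}.
For P -> S e e: FIRST(S e e) = {d, e, y}, so it goes in M[P, t] for t ∈ {d, e, y}.
For P -> ε: FIRST(ε) = {ε}, so it goes in M[P, t] for t ∈ {}; since ε ∈ FIRST, also for every t ∈ FOLLOW(P) = {$, x}.

P -> ε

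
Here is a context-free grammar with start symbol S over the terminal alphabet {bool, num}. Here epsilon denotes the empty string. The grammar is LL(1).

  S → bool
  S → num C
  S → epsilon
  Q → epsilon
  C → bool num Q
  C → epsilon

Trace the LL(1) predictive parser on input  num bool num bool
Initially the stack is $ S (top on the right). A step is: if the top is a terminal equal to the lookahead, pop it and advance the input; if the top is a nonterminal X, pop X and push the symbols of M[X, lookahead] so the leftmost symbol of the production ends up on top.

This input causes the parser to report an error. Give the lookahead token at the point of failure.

bool

step 1: stack=$ S  input=num bool num bool $  — expand S → num C
step 2: stack=$ C num  input=num bool num bool $  — match num
step 3: stack=$ C  input=bool num bool $  — expand C → bool num Q
step 4: stack=$ Q num bool  input=bool num bool $  — match bool
step 5: stack=$ Q num  input=num bool $  — match num
step 6: stack=$ Q  input=bool $  — error: M[Q, bool] is empty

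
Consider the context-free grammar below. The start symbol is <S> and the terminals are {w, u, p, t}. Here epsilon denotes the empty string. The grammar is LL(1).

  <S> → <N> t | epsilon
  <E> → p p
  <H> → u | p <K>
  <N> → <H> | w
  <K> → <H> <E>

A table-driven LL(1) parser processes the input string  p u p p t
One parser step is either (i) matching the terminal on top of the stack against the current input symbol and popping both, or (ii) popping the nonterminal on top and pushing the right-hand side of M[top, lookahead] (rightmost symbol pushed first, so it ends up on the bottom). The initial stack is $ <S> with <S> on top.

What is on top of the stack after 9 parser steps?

     Stack        Input        Action
  1  $ <S>        p u p p t $  expand <S> → <N> t
  2  $ t <N>      p u p p t $  expand <N> → <H>
  3  $ t <H>      p u p p t $  expand <H> → p <K>
  4  $ t <K> p    p u p p t $  match p
  5  $ t <K>      u p p t $    expand <K> → <H> <E>
  6  $ t <E> <H>  u p p t $    expand <H> → u
  7  $ t <E> u    u p p t $    match u
  8  $ t <E>      p p t $      expand <E> → p p
  9  $ t p p      p p t $      match p
Stack after step 9: $ t p (top = p).

p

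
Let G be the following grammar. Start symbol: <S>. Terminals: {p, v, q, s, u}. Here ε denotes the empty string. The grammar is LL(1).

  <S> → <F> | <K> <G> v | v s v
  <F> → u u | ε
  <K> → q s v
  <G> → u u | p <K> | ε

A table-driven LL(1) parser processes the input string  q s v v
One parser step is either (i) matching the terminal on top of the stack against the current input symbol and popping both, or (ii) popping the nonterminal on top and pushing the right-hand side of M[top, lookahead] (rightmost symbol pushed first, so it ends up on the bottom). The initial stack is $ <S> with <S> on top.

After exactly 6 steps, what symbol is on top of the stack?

v

     Stack          Input      Action
  1  $ <S>          q s v v $  expand <S> → <K> <G> v
  2  $ v <G> <K>    q s v v $  expand <K> → q s v
  3  $ v <G> v s q  q s v v $  match q
  4  $ v <G> v s    s v v $    match s
  5  $ v <G> v      v v $      match v
  6  $ v <G>        v $        expand <G> → ε
Stack after step 6: $ v (top = v).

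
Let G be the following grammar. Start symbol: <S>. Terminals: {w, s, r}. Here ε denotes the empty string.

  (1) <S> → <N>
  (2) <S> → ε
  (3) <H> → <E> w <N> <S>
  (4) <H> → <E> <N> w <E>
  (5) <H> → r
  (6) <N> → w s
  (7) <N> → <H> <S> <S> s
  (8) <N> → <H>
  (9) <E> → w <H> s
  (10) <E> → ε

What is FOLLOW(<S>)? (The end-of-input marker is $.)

FIRST(<E>): from <E>→w <H> s we get {w}; from <E>→ε we get {ε}. So FIRST(<E>) = {ε, w}.
FIRST(<S>): from <S>→<N> we get {r, w}; from <S>→ε we get {ε}. So FIRST(<S>) = {ε, r, w}.
FIRST(<H>): from <H>→<E> w <N> <S> we get {w}; from <H>→<E> <N> w <E> we get {r, w}; from <H>→r we get {r}. So FIRST(<H>) = {r, w}.
FIRST(<N>): from <N>→w s we get {w}; from <N>→<H> <S> <S> s we get {r, w}; from <N>→<H> we get {r, w}. So FIRST(<N>) = {r, w}.
FOLLOW(<S>) includes $ since <S> is the start symbol.
FOLLOW(<S>): in <H>→<E> w <N> <S>, the suffix after <S> is empty, so FOLLOW(<S>) ⊇ FOLLOW(<H>) = {$, r, s, w}; in <N>→<H> <S> <S> s (occurrence 1), <S> is followed by <S> s with FIRST {r, s, w}; in <N>→<H> <S> <S> s (occurrence 2), <S> is followed by s with FIRST {s}. Thus FOLLOW(<S>) = {$, r, s, w}.
FOLLOW(<H>): in <N>→<H> <S> <S> s, <H> is followed by <S> <S> s with FIRST {r, s, w}; in <N>→<H>, the suffix after <H> is empty, so FOLLOW(<H>) ⊇ FOLLOW(<N>) = {$, r, s, w}; in <E>→w <H> s, <H> is followed by s with FIRST {s}. Thus FOLLOW(<H>) = {$, r, s, w}.
FOLLOW(<N>): in <S>→<N>, the suffix after <N> is empty, so FOLLOW(<N>) ⊇ FOLLOW(<S>) = {$, r, s, w}; in <H>→<E> w <N> <S>, <N> is followed by <S> with FIRST {ε, r, w}; in <H>→<E> w <N> <S>, the suffix after <N> is nullable, so FOLLOW(<N>) ⊇ FOLLOW(<H>) = {$, r, s, w}; in <H>→<E> <N> w <E>, <N> is followed by w <E> with FIRST {w}. Thus FOLLOW(<N>) = {$, r, s, w}.
FOLLOW(<E>): in <H>→<E> w <N> <S>, <E> is followed by w <N> <S> with FIRST {w}; in <H>→<E> <N> w <E> (occurrence 1), <E> is followed by <N> w <E> with FIRST {r, w}; in <H>→<E> <N> w <E> (occurrence 2), the suffix after <E> is empty, so FOLLOW(<E>) ⊇ FOLLOW(<H>) = {$, r, s, w}. Thus FOLLOW(<E>) = {$, r, s, w}.

{$, r, s, w}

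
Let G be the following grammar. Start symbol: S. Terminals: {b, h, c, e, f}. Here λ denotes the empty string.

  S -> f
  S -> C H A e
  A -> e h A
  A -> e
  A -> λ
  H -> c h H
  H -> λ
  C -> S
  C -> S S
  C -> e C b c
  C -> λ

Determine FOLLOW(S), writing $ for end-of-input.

FIRST(A): from A->e h A we get {e}; from A->e we get {e}; from A->λ we get {λ}. So FIRST(A) = {λ, e}.
FIRST(H): from H->c h H we get {c}; from H->λ we get {λ}. So FIRST(H) = {λ, c}.
FIRST(S): from S->f we get {f}; from S->C H A e we get {c, e, f}. So FIRST(S) = {c, e, f}.
FIRST(C): from C->S we get {c, e, f}; from C->S S we get {c, e, f}; from C->e C b c we get {e}; from C->λ we get {λ}. So FIRST(C) = {λ, c, e, f}.
FOLLOW(S) includes $ since S is the start symbol.
FOLLOW(A): in S->C H A e, A is followed by e with FIRST {e}; in A->e h A, the suffix after A is empty (adds nothing new). Thus FOLLOW(A) = {e}.
FOLLOW(H): in S->C H A e, H is followed by A e with FIRST {e}; in H->c h H, the suffix after H is empty (adds nothing new). Thus FOLLOW(H) = {e}.
FOLLOW(C): in S->C H A e, C is followed by H A e with FIRST {c, e}; in C->e C b c, C is followed by b c with FIRST {b}. Thus FOLLOW(C) = {b, c, e}.
FOLLOW(S): in C->S, the suffix after S is empty, so FOLLOW(S) ⊇ FOLLOW(C) = {b, c, e}; in C->S S (occurrence 1), S is followed by S with FIRST {c, e, f}; in C->S S (occurrence 2), the suffix after S is empty, so FOLLOW(S) ⊇ FOLLOW(C) = {b, c, e}. Thus FOLLOW(S) = {$, b, c, e, f}.

{$, b, c, e, f}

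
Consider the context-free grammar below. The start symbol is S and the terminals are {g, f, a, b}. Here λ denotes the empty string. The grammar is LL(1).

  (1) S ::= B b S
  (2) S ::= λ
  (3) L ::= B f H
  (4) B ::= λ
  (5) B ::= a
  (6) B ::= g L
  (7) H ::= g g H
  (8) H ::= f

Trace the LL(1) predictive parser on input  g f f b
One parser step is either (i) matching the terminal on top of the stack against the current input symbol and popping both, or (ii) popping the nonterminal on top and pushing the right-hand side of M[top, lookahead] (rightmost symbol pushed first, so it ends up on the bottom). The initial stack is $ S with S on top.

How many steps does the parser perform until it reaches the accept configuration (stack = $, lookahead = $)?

10

      Stack        Input      Action
   1  $ S          g f f b $  expand S ::= B b S
   2  $ S b B      g f f b $  expand B ::= g L
   3  $ S b L g    g f f b $  match g
   4  $ S b L      f f b $    expand L ::= B f H
   5  $ S b H f B  f f b $    expand B ::= λ
   6  $ S b H f    f f b $    match f
   7  $ S b H      f b $      expand H ::= f
   8  $ S b f      f b $      match f
   9  $ S b        b $        match b
  10  $ S          $          expand S ::= λ
Accept reached after 10 steps.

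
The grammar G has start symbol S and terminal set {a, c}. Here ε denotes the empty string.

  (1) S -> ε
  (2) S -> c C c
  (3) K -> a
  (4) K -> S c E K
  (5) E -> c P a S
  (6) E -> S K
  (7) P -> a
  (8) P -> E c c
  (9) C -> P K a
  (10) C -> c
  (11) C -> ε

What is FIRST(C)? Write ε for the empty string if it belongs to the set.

{ε, a, c}

FIRST(S): from S->ε we get {ε}; from S->c C c we get {c}. So FIRST(S) = {ε, c}.
FIRST(K): from K->a we get {a}; from K->S c E K we get {c}. So FIRST(K) = {a, c}.
FIRST(E): from E->c P a S we get {c}; from E->S K we get {a, c}. So FIRST(E) = {a, c}.
FIRST(P): from P->a we get {a}; from P->E c c we get {a, c}. So FIRST(P) = {a, c}.
FIRST(C): from C->P K a we get {a, c}; from C->c we get {c}; from C->ε we get {ε}. So FIRST(C) = {ε, a, c}.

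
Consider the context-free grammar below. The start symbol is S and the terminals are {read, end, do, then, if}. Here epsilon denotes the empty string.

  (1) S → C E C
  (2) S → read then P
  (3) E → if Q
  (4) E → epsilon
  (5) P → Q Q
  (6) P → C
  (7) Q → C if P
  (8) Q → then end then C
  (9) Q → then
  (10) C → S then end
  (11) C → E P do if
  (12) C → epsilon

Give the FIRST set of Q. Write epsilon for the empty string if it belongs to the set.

{do, if, read, then}

FIRST(E): from E→if Q we get {if}; from E→epsilon we get {epsilon}. So FIRST(E) = {epsilon, if}.
FIRST(S): from S→C E C we get {epsilon, do, if, read, then}; from S→read then P we get {read}. So FIRST(S) = {epsilon, do, if, read, then}.
FIRST(P): from P→Q Q we get {do, if, read, then}; from P→C we get {epsilon, do, if, read, then}. So FIRST(P) = {epsilon, do, if, read, then}.
FIRST(C): from C→S then end we get {do, if, read, then}; from C→E P do if we get {do, if, read, then}; from C→epsilon we get {epsilon}. So FIRST(C) = {epsilon, do, if, read, then}.
FIRST(Q): from Q→C if P we get {do, if, read, then}; from Q→then end then C we get {then}; from Q→then we get {then}. So FIRST(Q) = {do, if, read, then}.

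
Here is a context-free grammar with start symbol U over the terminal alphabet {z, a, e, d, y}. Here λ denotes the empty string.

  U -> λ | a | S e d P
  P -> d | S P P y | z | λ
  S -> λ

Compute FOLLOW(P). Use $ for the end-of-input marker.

FIRST(S) = {λ}
FIRST(U) = {λ, a, e}  (via S e d P)
FIRST(P) = {λ, d, y, z}  (via S P P y)
FOLLOW(U) includes $ since U is the start symbol.
FOLLOW(U): U appears on no right-hand side. Thus FOLLOW(U) = {$}.
FOLLOW(P): in U->S e d P, the suffix after P is empty, so FOLLOW(P) ⊇ FOLLOW(U) = {$}; in P->S P P y (occurrence 1), P is followed by P y with FIRST {d, y, z}; in P->S P P y (occurrence 2), P is followed by y with FIRST {y}. Thus FOLLOW(P) = {$, d, y, z}.
FOLLOW(S): in U->S e d P, S is followed by e d P with FIRST {e}; in P->S P P y, S is followed by P P y with FIRST {d, y, z}. Thus FOLLOW(S) = {d, e, y, z}.

{$, d, y, z}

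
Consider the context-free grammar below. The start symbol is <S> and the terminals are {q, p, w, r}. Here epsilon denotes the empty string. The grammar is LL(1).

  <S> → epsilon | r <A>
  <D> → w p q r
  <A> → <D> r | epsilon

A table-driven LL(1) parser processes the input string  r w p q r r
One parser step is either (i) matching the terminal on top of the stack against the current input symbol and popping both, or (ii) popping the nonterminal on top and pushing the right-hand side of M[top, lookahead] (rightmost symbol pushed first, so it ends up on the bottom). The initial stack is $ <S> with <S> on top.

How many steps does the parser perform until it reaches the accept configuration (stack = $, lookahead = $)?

step 1: stack=$ <S>  input=r w p q r r $  — expand <S> → r <A>
step 2: stack=$ <A> r  input=r w p q r r $  — match r
step 3: stack=$ <A>  input=w p q r r $  — expand <A> → <D> r
step 4: stack=$ r <D>  input=w p q r r $  — expand <D> → w p q r
step 5: stack=$ r r q p w  input=w p q r r $  — match w
step 6: stack=$ r r q p  input=p q r r $  — match p
step 7: stack=$ r r q  input=q r r $  — match q
step 8: stack=$ r r  input=r r $  — match r
step 9: stack=$ r  input=r $  — match r
Accept reached after 9 steps.

9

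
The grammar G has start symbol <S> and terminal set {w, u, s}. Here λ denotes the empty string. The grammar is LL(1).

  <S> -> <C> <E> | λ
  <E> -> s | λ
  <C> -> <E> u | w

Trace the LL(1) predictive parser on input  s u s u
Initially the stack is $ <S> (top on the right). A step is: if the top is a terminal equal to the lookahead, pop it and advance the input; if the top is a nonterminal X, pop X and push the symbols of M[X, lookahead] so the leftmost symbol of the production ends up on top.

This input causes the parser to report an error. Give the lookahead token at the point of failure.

step 1: stack=$ <S>  input=s u s u $  — expand <S> -> <C> <E>
step 2: stack=$ <E> <C>  input=s u s u $  — expand <C> -> <E> u
step 3: stack=$ <E> u <E>  input=s u s u $  — expand <E> -> s
step 4: stack=$ <E> u s  input=s u s u $  — match s
step 5: stack=$ <E> u  input=u s u $  — match u
step 6: stack=$ <E>  input=s u $  — expand <E> -> s
step 7: stack=$ s  input=s u $  — match s
step 8: stack=$  input=u $  — error: stack empty but input remains

u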